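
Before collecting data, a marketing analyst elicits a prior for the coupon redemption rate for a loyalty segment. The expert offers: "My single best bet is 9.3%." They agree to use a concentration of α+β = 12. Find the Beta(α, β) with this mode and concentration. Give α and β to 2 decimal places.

α = 1.93, β = 10.07

For α,β > 1 the Beta mode is (α−1)/(α+β−2). With α+β = 12, the mode is (α−1)/10.
Set (α−1)/10 = 0.093 → α = 1 + 0.093·10 = 1.93.
β = 12 − α = 10.07.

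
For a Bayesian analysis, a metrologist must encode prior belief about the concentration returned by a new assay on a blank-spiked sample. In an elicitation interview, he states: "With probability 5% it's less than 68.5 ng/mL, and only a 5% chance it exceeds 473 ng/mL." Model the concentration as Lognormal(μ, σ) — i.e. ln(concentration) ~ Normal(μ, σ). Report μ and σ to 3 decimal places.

If T ~ Lognormal(μ,σ) then ln T ~ Normal(μ,σ), so the p-quantile of ln T is μ + z_p·σ.
ln(68.5) = 4.227 and ln(473) = 6.159; z_{0.05} = -1.645, z_{0.95} = 1.645.
σ = (6.159 − 4.227)/(1.645 − (-1.645)) = 0.587.
μ = 4.227 − (-1.645)·0.587 = 5.193.

μ ≈ 5.193, σ ≈ 0.587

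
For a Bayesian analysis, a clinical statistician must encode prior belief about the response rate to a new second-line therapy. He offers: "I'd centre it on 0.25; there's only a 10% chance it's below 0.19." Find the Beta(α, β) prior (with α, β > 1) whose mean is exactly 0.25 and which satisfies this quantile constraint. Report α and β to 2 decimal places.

With mean 0.25 fixed, write α = 0.25s, β = 0.75s where s = α+β.
Need P(θ < 0.19) = 0.1 under Beta(0.25s, 0.75s). Normal approximation: (q−m)/√(m(1−m)/s) ≈ z_{0.1} = -1.28, so s ≈ 0.25·0.75·(-1.28)²/(0.19−0.25)² = 85.5.
At s = 85.5: P(θ<0.19) ≈ 0.094. Adjusting to match 0.1 gives s ≈ 81.11.
So α = 0.25·81.11 ≈ 20.28, β = 0.75·81.11 ≈ 60.83.

α ≈ 20.28, β ≈ 60.83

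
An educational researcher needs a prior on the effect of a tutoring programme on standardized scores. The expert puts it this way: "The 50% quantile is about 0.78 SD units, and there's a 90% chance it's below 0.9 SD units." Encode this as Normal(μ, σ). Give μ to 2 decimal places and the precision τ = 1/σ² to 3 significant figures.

μ = 0.78, τ = 114

For Normal(μ,σ), the p-quantile is μ + z_p·σ. Here z_{0.5} = 0, z_{0.9} = 1.282.
So 0.78 = μ + 0σ and 0.9 = μ + 1.282σ.
Subtracting: σ = (0.9 − 0.78)/(1.282 − (0)) = 0.09.
Then μ = 0.78 − (0)·0.09 = 0.78.
Precision τ = 1/σ² = 1/0.09364² = 114.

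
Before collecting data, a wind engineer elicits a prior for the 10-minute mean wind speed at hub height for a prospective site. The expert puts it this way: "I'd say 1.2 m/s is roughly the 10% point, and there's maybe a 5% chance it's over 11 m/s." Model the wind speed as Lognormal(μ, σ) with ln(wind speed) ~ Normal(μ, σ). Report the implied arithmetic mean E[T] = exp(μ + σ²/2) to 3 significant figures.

If T ~ Lognormal(μ,σ) then ln T ~ Normal(μ,σ), so the p-quantile of ln T is μ + z_p·σ.
ln(1.2) = 0.1823 and ln(11) = 2.398; z_{0.1} = -1.282, z_{0.95} = 1.645.
σ = (2.398 − 0.1823)/(1.645 − (-1.282)) = 0.757.
μ = 0.1823 − (-1.282)·0.757 = 1.153.
E[T] = exp(μ + σ²/2) = exp(1.153 + 0.2866) = 4.22 m/s.

E[T] ≈ 4.22 m/s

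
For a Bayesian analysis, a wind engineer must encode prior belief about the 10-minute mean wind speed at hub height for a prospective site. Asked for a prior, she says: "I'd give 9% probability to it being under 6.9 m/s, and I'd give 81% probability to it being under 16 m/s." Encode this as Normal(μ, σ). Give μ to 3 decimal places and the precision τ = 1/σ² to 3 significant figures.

For Normal(μ,σ), the p-quantile is μ + z_p·σ. Here z_{0.09} = -1.341, z_{0.81} = 0.8779.
So 6.9 = μ − 1.341σ and 16 = μ + 0.8779σ.
Subtracting: σ = (16 − 6.9)/(0.8779 − (-1.341)) = 4.102.
Then μ = 6.9 − (-1.341)·4.102 = 12.399.
Precision τ = 1/σ² = 1/4.102² = 0.0594.

μ = 12.399, τ = 0.0594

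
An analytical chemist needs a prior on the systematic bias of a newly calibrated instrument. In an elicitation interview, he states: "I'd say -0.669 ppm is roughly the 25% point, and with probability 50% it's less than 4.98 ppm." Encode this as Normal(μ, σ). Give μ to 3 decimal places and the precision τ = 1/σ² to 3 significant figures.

μ = 4.980, τ = 0.0143

For Normal(μ,σ), the p-quantile is μ + z_p·σ. Here z_{0.25} = -0.6745, z_{0.5} = 0.
So -0.669 = μ − 0.6745σ and 4.98 = μ + 0σ.
Subtracting: σ = (4.98 − -0.669)/(0 − (-0.6745)) = 8.375.
Then μ = -0.669 − (-0.6745)·8.375 = 4.980.
Precision τ = 1/σ² = 1/8.375² = 0.0143.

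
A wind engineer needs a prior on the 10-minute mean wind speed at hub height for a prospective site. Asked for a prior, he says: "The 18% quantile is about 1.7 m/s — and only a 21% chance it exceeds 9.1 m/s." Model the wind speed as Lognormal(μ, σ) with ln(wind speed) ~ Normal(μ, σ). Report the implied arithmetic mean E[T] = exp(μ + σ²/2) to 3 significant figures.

If T ~ Lognormal(μ,σ) then ln T ~ Normal(μ,σ), so the p-quantile of ln T is μ + z_p·σ.
ln(1.7) = 0.5306 and ln(9.1) = 2.208; z_{0.18} = -0.9154, z_{0.79} = 0.8064.
σ = (2.208 − 0.5306)/(0.8064 − (-0.9154)) = 0.974.
μ = 0.5306 − (-0.9154)·0.974 = 1.423.
E[T] = exp(μ + σ²/2) = exp(1.423 + 0.4747) = 6.67 m/s.

E[T] ≈ 6.67 m/s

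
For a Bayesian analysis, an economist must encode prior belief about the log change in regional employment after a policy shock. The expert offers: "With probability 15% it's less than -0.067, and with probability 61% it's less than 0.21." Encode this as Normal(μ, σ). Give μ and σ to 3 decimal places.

μ = 0.151, σ = 0.211

The p-quantile of Normal(μ,σ) is μ + z_p·σ, with z_{0.15} = -1.036 and z_{0.61} = 0.2793.
Eliminate σ: μ = (z₂·x₁ − z₁·x₂)/(z₂ − z₁) = (0.2793·-0.067 − (-1.036)·0.21)/1.316 = 0.151.
Then σ = (x₂ − x₁)/(z₂ − z₁) = (0.21 − -0.067)/1.316 = 0.211.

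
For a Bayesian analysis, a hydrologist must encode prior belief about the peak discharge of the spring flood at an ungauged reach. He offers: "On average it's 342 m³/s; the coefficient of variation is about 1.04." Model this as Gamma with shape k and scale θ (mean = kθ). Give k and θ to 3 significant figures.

k ≈ 0.925, θ ≈ 370

For Gamma(k, scale θ): mean = kθ, variance = kθ², so CV = 1/√k.
CV = 1.04, hence k = 1/CV² = 0.925.
Then θ = mean/k = 342/0.925 = 370.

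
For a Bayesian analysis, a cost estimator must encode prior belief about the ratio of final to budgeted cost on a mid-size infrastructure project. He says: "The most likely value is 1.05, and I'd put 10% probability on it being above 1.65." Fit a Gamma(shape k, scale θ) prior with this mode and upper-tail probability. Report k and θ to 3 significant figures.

Gamma(k,θ) with k>1 has mode (k−1)θ, so θ = 1.05/(k−1).
Need P(X < 1.65) = 0.9 with θ tied to k this way. Start at k = 2, θ = 1.05: P(X<1.65) ≈ 0.466.
Too low — raise k to concentrate. Iterating converges to k ≈ 10.2.
Then θ = 1.05/(10.2−1) ≈ 0.114.

k ≈ 10.2, θ ≈ 0.114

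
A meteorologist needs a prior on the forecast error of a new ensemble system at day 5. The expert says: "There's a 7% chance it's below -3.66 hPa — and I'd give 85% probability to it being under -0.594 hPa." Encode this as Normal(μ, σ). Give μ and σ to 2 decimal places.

μ = -1.86, σ = 1.22

For Normal(μ,σ), the p-quantile is μ + z_p·σ. Here z_{0.07} = -1.476, z_{0.85} = 1.036.
So -3.66 = μ − 1.476σ and -0.594 = μ + 1.036σ.
Subtracting: σ = (-0.594 − -3.66)/(1.036 − (-1.476)) = 1.22.
Then μ = -3.66 − (-1.476)·1.22 = -1.86.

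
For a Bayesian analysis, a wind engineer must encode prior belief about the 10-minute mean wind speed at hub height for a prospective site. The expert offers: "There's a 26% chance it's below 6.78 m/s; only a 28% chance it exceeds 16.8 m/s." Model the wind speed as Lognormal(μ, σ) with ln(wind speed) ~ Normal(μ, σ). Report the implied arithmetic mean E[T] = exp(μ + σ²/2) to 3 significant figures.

If T ~ Lognormal(μ,σ) then ln T ~ Normal(μ,σ), so the p-quantile of ln T is μ + z_p·σ.
ln(6.78) = 1.914 and ln(16.8) = 2.821; z_{0.26} = -0.6433, z_{0.72} = 0.5828.
σ = (2.821 − 1.914)/(0.5828 − (-0.6433)) = 0.740.
μ = 1.914 − (-0.6433)·0.740 = 2.390.
E[T] = exp(μ + σ²/2) = exp(2.390 + 0.2738) = 14.4 m/s.

E[T] ≈ 14.4 m/s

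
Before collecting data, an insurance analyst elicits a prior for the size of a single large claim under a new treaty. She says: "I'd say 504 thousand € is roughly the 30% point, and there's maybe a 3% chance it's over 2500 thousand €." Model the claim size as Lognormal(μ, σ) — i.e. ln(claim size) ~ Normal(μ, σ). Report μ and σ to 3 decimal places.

If T ~ Lognormal(μ,σ) then ln T ~ Normal(μ,σ), so the p-quantile of ln T is μ + z_p·σ.
ln(504) = 6.223 and ln(2500) = 7.824; z_{0.3} = -0.5244, z_{0.97} = 1.881.
σ = (7.824 − 6.223)/(1.881 − (-0.5244)) = 0.666.
μ = 6.223 − (-0.5244)·0.666 = 6.572.

μ ≈ 6.572, σ ≈ 0.666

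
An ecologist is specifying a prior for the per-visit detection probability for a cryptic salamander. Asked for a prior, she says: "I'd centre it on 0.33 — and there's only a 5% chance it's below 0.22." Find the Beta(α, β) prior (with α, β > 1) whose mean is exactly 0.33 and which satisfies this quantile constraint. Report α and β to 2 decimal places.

α ≈ 14.76, β ≈ 29.97

With mean 0.33 fixed, write α = 0.33s, β = 0.67s where s = α+β.
Need P(θ < 0.22) = 0.05 under Beta(0.33s, 0.67s). Normal approximation: (q−m)/√(m(1−m)/s) ≈ z_{0.05} = -1.64, so s ≈ 0.33·0.67·(-1.64)²/(0.22−0.33)² = 49.4.
At s = 49.4: P(θ<0.22) ≈ 0.041. Adjusting to match 0.05 gives s ≈ 44.73.
So α = 0.33·44.73 ≈ 14.76, β = 0.67·44.73 ≈ 29.97.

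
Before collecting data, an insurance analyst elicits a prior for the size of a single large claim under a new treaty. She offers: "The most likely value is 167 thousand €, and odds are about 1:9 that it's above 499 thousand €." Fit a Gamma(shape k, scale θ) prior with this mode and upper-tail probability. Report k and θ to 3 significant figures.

Gamma(k,θ) with k>1 has mode (k−1)θ, so θ = 167/(k−1).
Need P(X < 499) = 0.9 with θ tied to k this way. Start at k = 2, θ = 167: P(X<499) ≈ 0.799.
Too low — raise k to concentrate. Iterating converges to k ≈ 2.59.
Then θ = 167/(2.59−1) ≈ 105.

k ≈ 2.59, θ ≈ 105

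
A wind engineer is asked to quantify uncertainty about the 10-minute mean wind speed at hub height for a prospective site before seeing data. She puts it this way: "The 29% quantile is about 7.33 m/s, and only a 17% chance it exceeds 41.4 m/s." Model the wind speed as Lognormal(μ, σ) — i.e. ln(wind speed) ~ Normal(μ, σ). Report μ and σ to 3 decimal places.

μ ≈ 2.627, σ ≈ 1.148

If T ~ Lognormal(μ,σ) then ln T ~ Normal(μ,σ), so the p-quantile of ln T is μ + z_p·σ.
ln(7.33) = 1.992 and ln(41.4) = 3.723; z_{0.29} = -0.5534, z_{0.83} = 0.9542.
σ = (3.723 − 1.992)/(0.9542 − (-0.5534)) = 1.148.
μ = 1.992 − (-0.5534)·1.148 = 2.627.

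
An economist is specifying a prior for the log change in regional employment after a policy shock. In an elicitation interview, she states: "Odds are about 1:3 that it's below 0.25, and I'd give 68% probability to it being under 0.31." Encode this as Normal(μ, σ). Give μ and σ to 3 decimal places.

For Normal(μ,σ), the p-quantile is μ + z_p·σ. Here z_{0.25} = -0.6745, z_{0.68} = 0.4677.
So 0.25 = μ − 0.6745σ and 0.31 = μ + 0.4677σ.
Subtracting: σ = (0.31 − 0.25)/(0.4677 − (-0.6745)) = 0.053.
Then μ = 0.25 − (-0.6745)·0.053 = 0.285.

μ = 0.285, σ = 0.053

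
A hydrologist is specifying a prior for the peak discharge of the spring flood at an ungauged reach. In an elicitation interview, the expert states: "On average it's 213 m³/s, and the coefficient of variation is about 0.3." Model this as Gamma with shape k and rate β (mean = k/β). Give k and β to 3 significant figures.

k ≈ 11.1, β ≈ 0.0522

For Gamma(k, rate β): mean = k/β, variance = k/β², so CV = 1/√k.
CV = 0.3, hence k = 1/CV² = 11.1.
Then β = k/mean = 11.1/213 = 0.0522.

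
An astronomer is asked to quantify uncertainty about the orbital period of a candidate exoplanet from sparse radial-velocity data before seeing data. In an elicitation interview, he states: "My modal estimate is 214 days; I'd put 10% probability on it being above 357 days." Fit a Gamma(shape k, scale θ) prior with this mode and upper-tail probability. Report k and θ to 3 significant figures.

k ≈ 8.21, θ ≈ 29.7

Gamma(k,θ) with k>1 has mode (k−1)θ, so θ = 214/(k−1).
Need P(X < 357) = 0.9 with θ tied to k this way. Start at k = 2, θ = 214: P(X<357) ≈ 0.497.
Too low — raise k to concentrate. Iterating converges to k ≈ 8.21.
Then θ = 214/(8.21−1) ≈ 29.7.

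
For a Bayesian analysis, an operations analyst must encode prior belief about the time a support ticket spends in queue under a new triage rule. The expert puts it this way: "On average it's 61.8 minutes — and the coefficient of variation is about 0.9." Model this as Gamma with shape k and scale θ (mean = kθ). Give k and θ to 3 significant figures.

k ≈ 1.23, θ ≈ 50.1

For Gamma(k, scale θ): mean = kθ, variance = kθ², so CV = 1/√k.
CV = 0.9, hence k = 1/CV² = 1.23.
Then θ = mean/k = 61.8/1.23 = 50.1.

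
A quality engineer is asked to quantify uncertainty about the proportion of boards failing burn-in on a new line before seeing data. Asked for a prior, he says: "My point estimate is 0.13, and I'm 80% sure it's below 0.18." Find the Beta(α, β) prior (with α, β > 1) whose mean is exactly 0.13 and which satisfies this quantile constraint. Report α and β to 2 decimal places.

With mean 0.13 fixed, write α = 0.13s, β = 0.87s where s = α+β.
Need P(θ < 0.18) = 0.8 under Beta(0.13s, 0.87s). Normal approximation: (q−m)/√(m(1−m)/s) ≈ z_{0.8} = 0.842, so s ≈ 0.13·0.87·(0.842)²/(0.18−0.13)² = 32.0.
At s = 32.0: P(θ<0.18) ≈ 0.813. Adjusting to match 0.8 gives s ≈ 27.45.
So α = 0.13·27.45 ≈ 3.57, β = 0.87·27.45 ≈ 23.88.

α ≈ 3.57, β ≈ 23.88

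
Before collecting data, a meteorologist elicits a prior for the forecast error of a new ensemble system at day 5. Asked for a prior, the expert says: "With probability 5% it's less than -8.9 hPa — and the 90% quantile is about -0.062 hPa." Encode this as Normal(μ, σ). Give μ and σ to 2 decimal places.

The p-quantile of Normal(μ,σ) is μ + z_p·σ, with z_{0.05} = -1.645 and z_{0.9} = 1.282.
Eliminate σ: μ = (z₂·x₁ − z₁·x₂)/(z₂ − z₁) = (1.282·-8.9 − (-1.645)·-0.062)/2.926 = -3.93.
Then σ = (x₂ − x₁)/(z₂ − z₁) = (-0.062 − -8.9)/2.926 = 3.02.

μ = -3.93, σ = 3.02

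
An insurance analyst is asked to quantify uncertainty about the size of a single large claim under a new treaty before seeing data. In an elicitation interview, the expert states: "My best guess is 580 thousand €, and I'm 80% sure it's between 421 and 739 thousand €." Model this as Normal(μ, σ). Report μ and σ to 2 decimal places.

μ = 580.00, σ = 124.07

A symmetric 80% interval runs μ ± z·σ with z = 1.282.
Half-width = 159, so σ = 159/1.282 = 124.07.
μ is the stated best guess, 580.00.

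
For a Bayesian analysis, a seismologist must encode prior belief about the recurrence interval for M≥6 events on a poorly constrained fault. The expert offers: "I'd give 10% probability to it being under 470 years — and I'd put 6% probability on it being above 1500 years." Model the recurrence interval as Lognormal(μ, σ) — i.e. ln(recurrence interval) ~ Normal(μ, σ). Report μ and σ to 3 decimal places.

μ ≈ 6.677, σ ≈ 0.409

If T ~ Lognormal(μ,σ) then ln T ~ Normal(μ,σ), so the p-quantile of ln T is μ + z_p·σ.
ln(470) = 6.153 and ln(1500) = 7.313; z_{0.1} = -1.282, z_{0.94} = 1.555.
σ = (7.313 − 6.153)/(1.555 − (-1.282)) = 0.409.
μ = 6.153 − (-1.282)·0.409 = 6.677.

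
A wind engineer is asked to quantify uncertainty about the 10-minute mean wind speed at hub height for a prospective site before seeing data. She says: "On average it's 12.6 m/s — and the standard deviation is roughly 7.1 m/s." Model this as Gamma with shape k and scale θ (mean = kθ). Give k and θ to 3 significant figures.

For Gamma(k, scale θ): mean = kθ, variance = kθ², so CV = 1/√k.
CV = SD/mean = 7.1/12.6 = 0.5635, hence k = 1/CV² = 3.15.
Then θ = mean/k = 12.6/3.15 = 4.

k ≈ 3.15, θ ≈ 4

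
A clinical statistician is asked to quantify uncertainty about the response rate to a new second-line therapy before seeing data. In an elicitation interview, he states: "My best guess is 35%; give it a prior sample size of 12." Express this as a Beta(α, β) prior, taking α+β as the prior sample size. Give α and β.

α = 4.2, β = 7.8

Under the effective-sample-size interpretation, Beta(α, β) has prior mean α/(α+β) and prior sample size α+β.
So α+β = 12 and α/(α+β) = 0.35, giving α = 0.35·12 = 4.2 and β = 12 − 4.2 = 7.8.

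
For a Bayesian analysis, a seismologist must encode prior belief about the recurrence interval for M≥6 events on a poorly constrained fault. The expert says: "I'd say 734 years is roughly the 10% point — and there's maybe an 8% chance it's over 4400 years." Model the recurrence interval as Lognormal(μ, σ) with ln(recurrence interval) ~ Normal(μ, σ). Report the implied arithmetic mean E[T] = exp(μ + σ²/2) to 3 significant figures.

E[T] ≈ 2150 years

If T ~ Lognormal(μ,σ) then ln T ~ Normal(μ,σ), so the p-quantile of ln T is μ + z_p·σ.
ln(734) = 6.599 and ln(4400) = 8.389; z_{0.1} = -1.282, z_{0.92} = 1.405.
σ = (8.389 − 6.599)/(1.405 − (-1.282)) = 0.667.
μ = 6.599 − (-1.282)·0.667 = 7.453.
E[T] = exp(μ + σ²/2) = exp(7.453 + 0.2222) = 2150 years.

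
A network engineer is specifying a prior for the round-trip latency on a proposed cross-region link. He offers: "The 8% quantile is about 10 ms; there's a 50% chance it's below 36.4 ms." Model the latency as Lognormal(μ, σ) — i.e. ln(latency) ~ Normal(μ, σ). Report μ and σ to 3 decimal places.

μ ≈ 3.595, σ ≈ 0.920

If T ~ Lognormal(μ,σ) then ln T ~ Normal(μ,σ), so the p-quantile of ln T is μ + z_p·σ.
ln(10) = 2.303 and ln(36.4) = 3.595; z_{0.08} = -1.405, z_{0.5} = 0.
σ = (3.595 − 2.303)/(0 − (-1.405)) = 0.920.
μ = 2.303 − (-1.405)·0.920 = 3.595.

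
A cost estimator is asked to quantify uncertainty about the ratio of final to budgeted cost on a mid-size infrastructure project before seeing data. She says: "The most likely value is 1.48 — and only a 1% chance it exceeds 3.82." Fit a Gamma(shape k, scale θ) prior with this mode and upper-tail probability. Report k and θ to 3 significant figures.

Gamma(k,θ) with k>1 has mode (k−1)θ, so θ = 1.48/(k−1).
Need P(X < 3.82) = 0.99 with θ tied to k this way. Start at k = 2, θ = 1.48: P(X<3.82) ≈ 0.729.
Too low — raise k to concentrate. Iterating converges to k ≈ 6.18.
Then θ = 1.48/(6.18−1) ≈ 0.285.

k ≈ 6.18, θ ≈ 0.285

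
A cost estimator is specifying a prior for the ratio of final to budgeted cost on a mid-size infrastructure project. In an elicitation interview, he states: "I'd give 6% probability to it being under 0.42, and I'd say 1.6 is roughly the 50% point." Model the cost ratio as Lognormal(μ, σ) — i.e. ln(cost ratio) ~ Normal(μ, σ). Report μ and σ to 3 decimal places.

If T ~ Lognormal(μ,σ) then ln T ~ Normal(μ,σ), so the p-quantile of ln T is μ + z_p·σ.
ln(0.42) = -0.8675 and ln(1.6) = 0.47; z_{0.06} = -1.555, z_{0.5} = 0.
σ = (0.47 − -0.8675)/(0 − (-1.555)) = 0.860.
μ = -0.8675 − (-1.555)·0.860 = 0.470.

μ ≈ 0.470, σ ≈ 0.860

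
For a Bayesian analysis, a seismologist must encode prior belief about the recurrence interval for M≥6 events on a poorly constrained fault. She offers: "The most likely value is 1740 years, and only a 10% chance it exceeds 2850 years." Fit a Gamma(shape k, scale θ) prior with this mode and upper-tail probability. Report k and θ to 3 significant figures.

k ≈ 8.74, θ ≈ 225

Gamma(k,θ) with k>1 has mode (k−1)θ, so θ = 1740/(k−1).
Need P(X < 2850) = 0.9 with θ tied to k this way. Start at k = 2, θ = 1740: P(X<2850) ≈ 0.487.
Too low — raise k to concentrate. Iterating converges to k ≈ 8.74.
Then θ = 1740/(8.74−1) ≈ 225.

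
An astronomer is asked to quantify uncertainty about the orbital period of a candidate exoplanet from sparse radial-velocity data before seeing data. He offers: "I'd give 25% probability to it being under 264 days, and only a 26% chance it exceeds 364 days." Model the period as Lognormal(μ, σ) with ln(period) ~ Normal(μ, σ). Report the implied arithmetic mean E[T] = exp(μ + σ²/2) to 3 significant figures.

If T ~ Lognormal(μ,σ) then ln T ~ Normal(μ,σ), so the p-quantile of ln T is μ + z_p·σ.
ln(264) = 5.576 and ln(364) = 5.897; z_{0.25} = -0.6745, z_{0.74} = 0.6433.
σ = (5.897 − 5.576)/(0.6433 − (-0.6745)) = 0.244.
μ = 5.576 − (-0.6745)·0.244 = 5.740.
E[T] = exp(μ + σ²/2) = exp(5.740 + 0.0297) = 321 days.

E[T] ≈ 321 days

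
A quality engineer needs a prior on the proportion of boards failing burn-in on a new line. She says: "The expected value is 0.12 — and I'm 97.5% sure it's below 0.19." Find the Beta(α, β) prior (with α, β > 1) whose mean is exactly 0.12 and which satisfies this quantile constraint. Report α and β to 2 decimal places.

α ≈ 12.04, β ≈ 88.27

With mean 0.12 fixed, write α = 0.12s, β = 0.88s where s = α+β.
Need P(θ < 0.19) = 0.975 under Beta(0.12s, 0.88s). Normal approximation: (q−m)/√(m(1−m)/s) ≈ z_{0.975} = 1.96, so s ≈ 0.12·0.88·(1.96)²/(0.19−0.12)² = 82.8.
At s = 82.8: P(θ<0.19) ≈ 0.964. Adjusting to match 0.975 gives s ≈ 100.31.
So α = 0.12·100.31 ≈ 12.04, β = 0.88·100.31 ≈ 88.27.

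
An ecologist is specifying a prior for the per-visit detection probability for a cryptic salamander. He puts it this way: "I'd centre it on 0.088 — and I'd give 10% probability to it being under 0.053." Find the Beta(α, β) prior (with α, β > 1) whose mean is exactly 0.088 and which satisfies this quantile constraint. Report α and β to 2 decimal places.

α ≈ 8.26, β ≈ 85.61

With mean 0.088 fixed, write α = 0.088s, β = 0.912s where s = α+β.
Need P(θ < 0.053) = 0.1 under Beta(0.088s, 0.912s). Normal approximation: (q−m)/√(m(1−m)/s) ≈ z_{0.1} = -1.28, so s ≈ 0.088·0.912·(-1.28)²/(0.053−0.088)² = 107.6.
At s = 107.6: P(θ<0.053) ≈ 0.083. Adjusting to match 0.1 gives s ≈ 93.87.
So α = 0.088·93.87 ≈ 8.26, β = 0.912·93.87 ≈ 85.61.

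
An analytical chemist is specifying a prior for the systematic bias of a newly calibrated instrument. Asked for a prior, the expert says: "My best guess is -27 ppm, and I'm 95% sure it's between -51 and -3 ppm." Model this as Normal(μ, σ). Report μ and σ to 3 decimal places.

A symmetric 95% interval runs μ ± z·σ with z = 1.96.
Half-width = 24, so σ = 24/1.96 = 12.245.
μ is the stated best guess, -27.000.

μ = -27.000, σ = 12.245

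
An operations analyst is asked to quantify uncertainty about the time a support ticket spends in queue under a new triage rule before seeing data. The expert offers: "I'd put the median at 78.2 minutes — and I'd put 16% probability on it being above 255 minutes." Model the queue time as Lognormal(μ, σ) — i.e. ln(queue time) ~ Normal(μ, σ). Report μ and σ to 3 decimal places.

μ ≈ 4.359, σ ≈ 1.189

If T ~ Lognormal(μ,σ) then ln T ~ Normal(μ,σ), so the p-quantile of ln T is μ + z_p·σ.
ln(78.2) = 4.359 and ln(255) = 5.541; z_{0.5} = 0, z_{0.84} = 0.9945.
σ = (5.541 − 4.359)/(0.9945 − (0)) = 1.189.
μ = 4.359 − (0)·1.189 = 4.359.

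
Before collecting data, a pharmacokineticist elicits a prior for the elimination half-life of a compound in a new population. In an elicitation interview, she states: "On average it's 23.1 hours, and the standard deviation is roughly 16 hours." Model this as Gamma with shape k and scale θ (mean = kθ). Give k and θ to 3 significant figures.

For Gamma(k, scale θ): mean = kθ, variance = kθ², so CV = 1/√k.
CV = SD/mean = 16/23.1 = 0.6926, hence k = 1/CV² = 2.08.
Then θ = mean/k = 23.1/2.08 = 11.1.

k ≈ 2.08, θ ≈ 11.1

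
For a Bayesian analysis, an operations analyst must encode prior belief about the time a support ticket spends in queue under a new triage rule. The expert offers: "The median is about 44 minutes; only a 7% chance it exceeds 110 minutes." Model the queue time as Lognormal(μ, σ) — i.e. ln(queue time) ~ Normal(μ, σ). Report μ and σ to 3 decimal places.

If T ~ Lognormal(μ,σ) then ln T ~ Normal(μ,σ), so the p-quantile of ln T is μ + z_p·σ.
ln(44) = 3.784 and ln(110) = 4.7; z_{0.5} = 0, z_{0.93} = 1.476.
σ = (4.7 − 3.784)/(1.476 − (0)) = 0.621.
μ = 3.784 − (0)·0.621 = 3.784.

μ ≈ 3.784, σ ≈ 0.621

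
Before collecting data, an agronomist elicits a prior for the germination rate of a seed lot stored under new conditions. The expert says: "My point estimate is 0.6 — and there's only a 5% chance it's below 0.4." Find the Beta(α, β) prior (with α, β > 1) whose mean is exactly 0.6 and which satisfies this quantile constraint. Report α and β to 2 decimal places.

With mean 0.6 fixed, write α = 0.6s, β = 0.4s where s = α+β.
Need P(θ < 0.4) = 0.05 under Beta(0.6s, 0.4s). Normal approximation: (q−m)/√(m(1−m)/s) ≈ z_{0.05} = -1.64, so s ≈ 0.6·0.4·(-1.64)²/(0.4−0.6)² = 16.2.
At s = 16.2: P(θ<0.4) ≈ 0.051. Adjusting to match 0.05 gives s ≈ 16.50.
So α = 0.6·16.50 ≈ 9.90, β = 0.4·16.50 ≈ 6.60.

α ≈ 9.90, β ≈ 6.60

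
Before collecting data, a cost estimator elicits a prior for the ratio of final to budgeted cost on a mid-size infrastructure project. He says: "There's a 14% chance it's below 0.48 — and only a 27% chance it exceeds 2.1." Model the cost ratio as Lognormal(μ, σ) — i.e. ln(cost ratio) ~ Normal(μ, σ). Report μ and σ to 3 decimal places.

If T ~ Lognormal(μ,σ) then ln T ~ Normal(μ,σ), so the p-quantile of ln T is μ + z_p·σ.
ln(0.48) = -0.734 and ln(2.1) = 0.7419; z_{0.14} = -1.08, z_{0.73} = 0.6128.
σ = (0.7419 − -0.734)/(0.6128 − (-1.08)) = 0.872.
μ = -0.734 − (-1.08)·0.872 = 0.208.

μ ≈ 0.208, σ ≈ 0.872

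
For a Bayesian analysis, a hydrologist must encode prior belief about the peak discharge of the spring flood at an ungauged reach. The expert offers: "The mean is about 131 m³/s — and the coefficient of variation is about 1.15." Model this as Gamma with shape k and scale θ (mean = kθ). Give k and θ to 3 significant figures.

k ≈ 0.756, θ ≈ 173

For Gamma(k, scale θ): mean = kθ, variance = kθ², so CV = 1/√k.
CV = 1.15, hence k = 1/CV² = 0.756.
Then θ = mean/k = 131/0.756 = 173.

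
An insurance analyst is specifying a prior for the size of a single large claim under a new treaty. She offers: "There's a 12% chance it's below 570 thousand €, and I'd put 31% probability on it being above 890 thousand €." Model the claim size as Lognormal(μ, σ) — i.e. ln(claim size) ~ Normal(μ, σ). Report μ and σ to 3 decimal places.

If T ~ Lognormal(μ,σ) then ln T ~ Normal(μ,σ), so the p-quantile of ln T is μ + z_p·σ.
ln(570) = 6.346 and ln(890) = 6.791; z_{0.12} = -1.175, z_{0.69} = 0.4959.
σ = (6.791 − 6.346)/(0.4959 − (-1.175)) = 0.267.
μ = 6.346 − (-1.175)·0.267 = 6.659.

μ ≈ 6.659, σ ≈ 0.267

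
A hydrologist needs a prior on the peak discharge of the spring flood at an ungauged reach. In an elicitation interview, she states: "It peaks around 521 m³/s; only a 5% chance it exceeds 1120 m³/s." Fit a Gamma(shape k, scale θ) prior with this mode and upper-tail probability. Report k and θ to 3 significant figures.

Gamma(k,θ) with k>1 has mode (k−1)θ, so θ = 521/(k−1).
Need P(X < 1120) = 0.95 with θ tied to k this way. Start at k = 2, θ = 521: P(X<1120) ≈ 0.633.
Too low — raise k to concentrate. Iterating converges to k ≈ 5.71.
Then θ = 521/(5.71−1) ≈ 111.

k ≈ 5.71, θ ≈ 111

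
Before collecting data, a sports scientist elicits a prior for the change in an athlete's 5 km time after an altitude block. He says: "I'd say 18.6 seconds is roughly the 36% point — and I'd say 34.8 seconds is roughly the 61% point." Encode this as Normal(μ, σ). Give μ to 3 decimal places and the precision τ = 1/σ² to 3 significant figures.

For Normal(μ,σ), the p-quantile is μ + z_p·σ. Here z_{0.36} = -0.3585, z_{0.61} = 0.2793.
So 18.6 = μ − 0.3585σ and 34.8 = μ + 0.2793σ.
Subtracting: σ = (34.8 − 18.6)/(0.2793 − (-0.3585)) = 25.401.
Then μ = 18.6 − (-0.3585)·25.401 = 27.705.
Precision τ = 1/σ² = 1/25.4² = 0.00155.

μ = 27.705, τ = 0.00155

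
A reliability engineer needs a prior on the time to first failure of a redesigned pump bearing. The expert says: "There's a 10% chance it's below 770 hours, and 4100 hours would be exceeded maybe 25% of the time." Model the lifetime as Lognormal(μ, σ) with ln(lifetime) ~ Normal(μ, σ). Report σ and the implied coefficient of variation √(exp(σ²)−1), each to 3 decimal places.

If T ~ Lognormal(μ,σ) then ln T ~ Normal(μ,σ), so the p-quantile of ln T is μ + z_p·σ.
ln(770) = 6.646 and ln(4100) = 8.319; z_{0.1} = -1.282, z_{0.75} = 0.6745.
σ = (8.319 − 6.646)/(0.6745 − (-1.282)) = 0.855.
μ = 6.646 − (-1.282)·0.855 = 7.742.
CV = √(exp(σ²)−1) = √(exp(0.7310)−1) = 1.038.

σ ≈ 0.855, CV ≈ 1.038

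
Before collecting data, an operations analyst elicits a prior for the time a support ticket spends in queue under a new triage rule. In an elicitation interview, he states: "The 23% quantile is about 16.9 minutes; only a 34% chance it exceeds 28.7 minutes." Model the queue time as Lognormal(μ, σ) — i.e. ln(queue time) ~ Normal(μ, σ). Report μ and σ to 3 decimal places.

μ ≈ 3.167, σ ≈ 0.460

If T ~ Lognormal(μ,σ) then ln T ~ Normal(μ,σ), so the p-quantile of ln T is μ + z_p·σ.
ln(16.9) = 2.827 and ln(28.7) = 3.357; z_{0.23} = -0.7388, z_{0.66} = 0.4125.
σ = (3.357 − 2.827)/(0.4125 − (-0.7388)) = 0.460.
μ = 2.827 − (-0.7388)·0.460 = 3.167.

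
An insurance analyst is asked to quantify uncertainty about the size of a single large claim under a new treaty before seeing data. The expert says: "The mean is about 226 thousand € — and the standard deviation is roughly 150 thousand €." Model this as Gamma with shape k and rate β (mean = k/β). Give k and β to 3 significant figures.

k ≈ 2.27, β ≈ 0.01

For Gamma(k, rate β): mean = k/β, variance = k/β², so CV = 1/√k.
CV = SD/mean = 150/226 = 0.6637, hence k = 1/CV² = 2.27.
Then β = k/mean = 2.27/226 = 0.01.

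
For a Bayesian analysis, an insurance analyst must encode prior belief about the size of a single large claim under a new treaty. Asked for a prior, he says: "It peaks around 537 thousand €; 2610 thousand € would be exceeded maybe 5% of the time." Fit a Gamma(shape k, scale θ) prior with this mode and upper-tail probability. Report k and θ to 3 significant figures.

Gamma(k,θ) with k>1 has mode (k−1)θ, so θ = 537/(k−1).
Need P(X < 2610) = 0.95 with θ tied to k this way. Start at k = 2, θ = 537: P(X<2610) ≈ 0.955.
Too high — lower k to spread out. Iterating converges to k ≈ 1.96.
Then θ = 537/(1.96−1) ≈ 557.

k ≈ 1.96, θ ≈ 557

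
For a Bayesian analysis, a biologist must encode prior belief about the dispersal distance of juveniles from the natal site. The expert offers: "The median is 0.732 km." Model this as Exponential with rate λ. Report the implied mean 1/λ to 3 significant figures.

mean ≈ 1.06 km

Exponential median = ln 2 / λ, so λ = ln 2 / 0.732 = 0.947.
Mean = 1/λ = 1.06 km.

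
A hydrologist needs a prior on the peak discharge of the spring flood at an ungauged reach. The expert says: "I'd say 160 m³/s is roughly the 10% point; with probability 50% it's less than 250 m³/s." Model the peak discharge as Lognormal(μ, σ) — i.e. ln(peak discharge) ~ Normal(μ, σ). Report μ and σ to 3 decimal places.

If T ~ Lognormal(μ,σ) then ln T ~ Normal(μ,σ), so the p-quantile of ln T is μ + z_p·σ.
ln(160) = 5.075 and ln(250) = 5.521; z_{0.1} = -1.282, z_{0.5} = 0.
σ = (5.521 − 5.075)/(0 − (-1.282)) = 0.348.
μ = 5.075 − (-1.282)·0.348 = 5.521.

μ ≈ 5.521, σ ≈ 0.348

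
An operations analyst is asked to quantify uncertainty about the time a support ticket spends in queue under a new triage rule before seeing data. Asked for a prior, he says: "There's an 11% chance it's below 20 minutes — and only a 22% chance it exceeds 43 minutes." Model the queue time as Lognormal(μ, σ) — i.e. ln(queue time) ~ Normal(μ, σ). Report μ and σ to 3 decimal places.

If T ~ Lognormal(μ,σ) then ln T ~ Normal(μ,σ), so the p-quantile of ln T is μ + z_p·σ.
ln(20) = 2.996 and ln(43) = 3.761; z_{0.11} = -1.227, z_{0.78} = 0.7722.
σ = (3.761 − 2.996)/(0.7722 − (-1.227)) = 0.383.
μ = 2.996 − (-1.227)·0.383 = 3.465.

μ ≈ 3.465, σ ≈ 0.383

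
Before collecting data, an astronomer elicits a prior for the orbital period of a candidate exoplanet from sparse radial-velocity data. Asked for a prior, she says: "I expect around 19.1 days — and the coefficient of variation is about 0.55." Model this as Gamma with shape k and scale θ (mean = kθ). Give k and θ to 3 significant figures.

k ≈ 3.31, θ ≈ 5.78

For Gamma(k, scale θ): mean = kθ, variance = kθ², so CV = 1/√k.
CV = 0.55, hence k = 1/CV² = 3.31.
Then θ = mean/k = 19.1/3.31 = 5.78.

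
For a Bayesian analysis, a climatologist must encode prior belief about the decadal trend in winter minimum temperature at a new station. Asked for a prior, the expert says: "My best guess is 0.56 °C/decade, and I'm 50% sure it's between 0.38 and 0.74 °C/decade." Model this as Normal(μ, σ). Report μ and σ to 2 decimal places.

A symmetric 50% interval runs μ ± z·σ with z = 0.6745.
Half-width = 0.18, so σ = 0.18/0.6745 = 0.27.
μ is the stated best guess, 0.56.

μ = 0.56, σ = 0.27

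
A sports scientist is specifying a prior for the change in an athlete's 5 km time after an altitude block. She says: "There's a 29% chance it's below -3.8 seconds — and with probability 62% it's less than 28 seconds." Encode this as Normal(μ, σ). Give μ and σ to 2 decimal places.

For Normal(μ,σ), the p-quantile is μ + z_p·σ. Here z_{0.29} = -0.5534, z_{0.62} = 0.3055.
So -3.8 = μ − 0.5534σ and 28 = μ + 0.3055σ.
Subtracting: σ = (28 − -3.8)/(0.3055 − (-0.5534)) = 37.03.
Then μ = -3.8 − (-0.5534)·37.03 = 16.69.

μ = 16.69, σ = 37.03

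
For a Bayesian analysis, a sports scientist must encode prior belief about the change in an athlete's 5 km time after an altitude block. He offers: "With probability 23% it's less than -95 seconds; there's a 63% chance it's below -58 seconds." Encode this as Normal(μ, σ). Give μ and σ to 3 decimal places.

The p-quantile of Normal(μ,σ) is μ + z_p·σ, with z_{0.23} = -0.7388 and z_{0.63} = 0.3319.
Eliminate σ: μ = (z₂·x₁ − z₁·x₂)/(z₂ − z₁) = (0.3319·-95 − (-0.7388)·-58)/1.071 = -69.468.
Then σ = (x₂ − x₁)/(z₂ − z₁) = (-58 − -95)/1.071 = 34.557.

μ = -69.468, σ = 34.557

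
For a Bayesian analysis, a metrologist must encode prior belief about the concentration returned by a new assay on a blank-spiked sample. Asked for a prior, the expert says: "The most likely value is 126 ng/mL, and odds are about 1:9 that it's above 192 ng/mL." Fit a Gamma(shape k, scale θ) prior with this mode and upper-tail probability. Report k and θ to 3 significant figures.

k ≈ 11.5, θ ≈ 12

Gamma(k,θ) with k>1 has mode (k−1)θ, so θ = 126/(k−1).
Need P(X < 192) = 0.9 with θ tied to k this way. Start at k = 2, θ = 126: P(X<192) ≈ 0.450.
Too low — raise k to concentrate. Iterating converges to k ≈ 11.5.
Then θ = 126/(11.5−1) ≈ 12.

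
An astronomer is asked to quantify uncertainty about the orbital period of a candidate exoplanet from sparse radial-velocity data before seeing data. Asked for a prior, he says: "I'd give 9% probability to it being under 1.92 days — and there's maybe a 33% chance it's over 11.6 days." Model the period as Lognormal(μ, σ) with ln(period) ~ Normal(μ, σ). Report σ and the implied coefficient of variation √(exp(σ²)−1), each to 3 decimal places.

σ ≈ 1.010, CV ≈ 1.332

If T ~ Lognormal(μ,σ) then ln T ~ Normal(μ,σ), so the p-quantile of ln T is μ + z_p·σ.
ln(1.92) = 0.6523 and ln(11.6) = 2.451; z_{0.09} = -1.341, z_{0.67} = 0.4399.
σ = (2.451 − 0.6523)/(0.4399 − (-1.341)) = 1.010.
μ = 0.6523 − (-1.341)·1.010 = 2.007.
CV = √(exp(σ²)−1) = √(exp(1.0203)−1) = 1.332.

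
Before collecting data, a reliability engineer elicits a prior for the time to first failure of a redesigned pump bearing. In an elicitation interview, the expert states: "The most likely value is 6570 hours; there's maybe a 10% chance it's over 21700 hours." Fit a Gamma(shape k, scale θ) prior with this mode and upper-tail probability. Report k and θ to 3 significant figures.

k ≈ 2.32, θ ≈ 4980

Gamma(k,θ) with k>1 has mode (k−1)θ, so θ = 6570/(k−1).
Need P(X < 21700) = 0.9 with θ tied to k this way. Start at k = 2, θ = 6570: P(X<21700) ≈ 0.842.
Too low — raise k to concentrate. Iterating converges to k ≈ 2.32.
Then θ = 6570/(2.32−1) ≈ 4980.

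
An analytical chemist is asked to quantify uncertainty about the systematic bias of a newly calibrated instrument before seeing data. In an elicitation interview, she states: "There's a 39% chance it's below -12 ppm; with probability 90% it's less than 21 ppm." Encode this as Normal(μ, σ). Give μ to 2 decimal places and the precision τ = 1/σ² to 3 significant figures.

μ = -6.09, τ = 0.00224

The p-quantile of Normal(μ,σ) is μ + z_p·σ, with z_{0.39} = -0.2793 and z_{0.9} = 1.282.
Eliminate σ: μ = (z₂·x₁ − z₁·x₂)/(z₂ − z₁) = (1.282·-12 − (-0.2793)·21)/1.561 = -6.09.
Then σ = (x₂ − x₁)/(z₂ − z₁) = (21 − -12)/1.561 = 21.14.
Precision τ = 1/σ² = 1/21.14² = 0.00224.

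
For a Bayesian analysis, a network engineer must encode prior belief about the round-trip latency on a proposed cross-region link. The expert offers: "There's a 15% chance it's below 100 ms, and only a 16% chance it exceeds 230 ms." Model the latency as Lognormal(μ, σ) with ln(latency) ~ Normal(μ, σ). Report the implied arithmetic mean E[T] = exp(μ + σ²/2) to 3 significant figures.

E[T] ≈ 166 ms

If T ~ Lognormal(μ,σ) then ln T ~ Normal(μ,σ), so the p-quantile of ln T is μ + z_p·σ.
ln(100) = 4.605 and ln(230) = 5.438; z_{0.15} = -1.036, z_{0.84} = 0.9945.
σ = (5.438 − 4.605)/(0.9945 − (-1.036)) = 0.410.
μ = 4.605 − (-1.036)·0.410 = 5.030.
E[T] = exp(μ + σ²/2) = exp(5.030 + 0.0841) = 166 ms.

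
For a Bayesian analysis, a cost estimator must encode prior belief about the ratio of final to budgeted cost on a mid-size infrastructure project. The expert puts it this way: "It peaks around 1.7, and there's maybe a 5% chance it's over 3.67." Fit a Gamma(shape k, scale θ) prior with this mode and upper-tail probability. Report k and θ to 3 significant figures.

k ≈ 5.65, θ ≈ 0.365

Gamma(k,θ) with k>1 has mode (k−1)θ, so θ = 1.7/(k−1).
Need P(X < 3.67) = 0.95 with θ tied to k this way. Start at k = 2, θ = 1.7: P(X<3.67) ≈ 0.635.
Too low — raise k to concentrate. Iterating converges to k ≈ 5.65.
Then θ = 1.7/(5.65−1) ≈ 0.365.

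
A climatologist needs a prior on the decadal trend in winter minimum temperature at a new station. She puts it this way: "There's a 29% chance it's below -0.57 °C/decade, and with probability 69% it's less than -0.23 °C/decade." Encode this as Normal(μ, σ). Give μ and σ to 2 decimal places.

For Normal(μ,σ), the p-quantile is μ + z_p·σ. Here z_{0.29} = -0.5534, z_{0.69} = 0.4959.
So -0.57 = μ − 0.5534σ and -0.23 = μ + 0.4959σ.
Subtracting: σ = (-0.23 − -0.57)/(0.4959 − (-0.5534)) = 0.32.
Then μ = -0.57 − (-0.5534)·0.32 = -0.39.

μ = -0.39, σ = 0.32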